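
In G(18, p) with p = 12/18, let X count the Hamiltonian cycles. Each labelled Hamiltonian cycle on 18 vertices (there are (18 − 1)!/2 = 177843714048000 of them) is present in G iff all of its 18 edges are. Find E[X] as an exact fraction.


K_18 has (18 − 1)!/2 = 177843714048000 labelled Hamiltonian cycles.
For each such Hamiltonian cycle H, let X_H = 1 if all 18 edges of H are present in G. Then P[X_H = 1] = p^{18} = (2/3)^{18} = 262144/387420489.
By linearity: E[X] = Σ_H E[X_H] = 177843714048000 · p^{18} = 177843714048000 · 262144/387420489 = 63951526166528000/531441.
Numerically: E[X] ≈ 1.2034e+11.

E[X] = 177843714048000 · (2/3)^{18} = 63951526166528000/531441 ≈ 1.2034e+11.


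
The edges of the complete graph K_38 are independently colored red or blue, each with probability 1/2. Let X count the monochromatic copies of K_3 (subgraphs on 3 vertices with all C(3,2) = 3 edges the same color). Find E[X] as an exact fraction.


Let X = Σ_S X_S over the C(38, 3) = 8436 subsets S of size 3, where X_S = 1 if the K_3 on S is monochromatic.
For a fixed S, the K_3 on S has C(3, 2) = 3 edges. P[all 3 edges red] = (1/2)^3, and likewise for blue, so P[monochromatic] = 2·(1/2)^3 = 2^{1 − 3} = 1/4.
Summing: E[X] = C(38, 3) · 2^{1 − 3} = 8436 · 1/4 = 2109.
Numerically: E[X] ≈ 2109.000000.

E[X] = C(38,3)·2^(1−C(3,2)) = 2109 ≈ 2109.000000.


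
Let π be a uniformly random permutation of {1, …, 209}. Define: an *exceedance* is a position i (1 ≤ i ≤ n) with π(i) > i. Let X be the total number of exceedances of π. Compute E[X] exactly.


Write X = Σ_{i=1}^{209} X_i, where X_i = 1_{π(i) > i}.
For each fixed i, π(i) is uniform over {1, …, 209} (marginal of a uniform permutation), so P[π(i) > i] = (n − i)/n. Summing: Σ_{i=1}^{209} (n − i)/n = (0 + 1 + … + 208)/209 = 209(209 − 1)/(2·209) = (209 − 1)/2.
Hence E[X] = Σ_{i=1}^{209} (209 − i)/209 = 104 ≈ 104.000000.

E[X] = 104 = 104.000000.


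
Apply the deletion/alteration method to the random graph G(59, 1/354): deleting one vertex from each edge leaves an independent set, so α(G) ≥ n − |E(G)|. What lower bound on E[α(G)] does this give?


E[|E(G)|] = C(59, 2)·p = 1711 · (1/354) = 29/6.
E[α(G)] ≥ n − E[|E(G)|] = 59 − 29/6 = 325/6.
Numerically: ≈ 54.1667.
(This is only a lower bound; the true E[α(G)] may be larger.)

E[α(G)] ≥ 325/6 ≈ 54.1667.


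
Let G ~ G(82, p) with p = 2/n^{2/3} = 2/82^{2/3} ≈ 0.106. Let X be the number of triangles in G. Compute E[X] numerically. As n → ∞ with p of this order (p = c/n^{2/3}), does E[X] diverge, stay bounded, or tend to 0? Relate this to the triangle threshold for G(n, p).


Number of potential triangles: C(82, 3) = 88560.
Each occurs with probability p³ ≈ (0.106)³ ≈ 1.189768e-03.
By linearity: E[X] = C(82, 3)·p³ ≈ 88560 · 1.189768e-03 ≈ 105.3659.
Since α = 2/3 < 1, p = c/n^{2/3} ≫ 1/n is above the triangle threshold p ~ 1/n. Asymptotically E[X] ~ (c³/6)·n^{3(1−α)} = (2³/6)·n^{1} → ∞; triangles are abundant w.h.p.

E[X] ≈ 105.3659; in regime p = Θ(1/n^{2/3}) E[X] diverges (above the triangle threshold p ~ 1/n).


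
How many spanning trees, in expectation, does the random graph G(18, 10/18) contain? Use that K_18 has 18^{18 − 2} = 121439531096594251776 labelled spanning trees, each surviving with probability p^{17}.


K_18 has 18^{18 − 2} = 121439531096594251776 labelled spanning trees.
For each such spanning tree H, let X_H = 1 if all 17 edges of H are present in G. Then P[X_H = 1] = p^{17} = (5/9)^{17} = 762939453125/16677181699666569.
Summing the indicators: E[X] = Σ_H E[X_H] = 121439531096594251776 · p^{17} = 121439531096594251776 · 762939453125/16677181699666569 = 50000000000000000/9.
Numerically: E[X] ≈ 5.55556e+15.

E[X] = 121439531096594251776 · (5/9)^{17} = 50000000000000000/9 ≈ 5.55556e+15.


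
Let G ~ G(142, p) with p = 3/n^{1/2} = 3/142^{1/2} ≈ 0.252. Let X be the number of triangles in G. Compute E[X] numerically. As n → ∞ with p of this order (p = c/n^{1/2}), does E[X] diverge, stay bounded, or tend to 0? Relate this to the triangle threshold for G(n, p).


Number of potential triangles: C(142, 3) = 467180.
Each occurs with probability p³ ≈ (0.252)³ ≈ 1.59563e-02.
By linearity: E[X] = C(142, 3)·p³ ≈ 467180 · 1.59563e-02 ≈ 7454.448.
Since α = 1/2 < 1, p = c/n^{1/2} ≫ 1/n is above the triangle threshold p ~ 1/n. Asymptotically E[X] ~ (c³/6)·n^{3(1−α)} = (3³/6)·n^{1.5} → ∞; triangles are abundant w.h.p.

E[X] ≈ 7454.448; in regime p = Θ(1/n^{1/2}) E[X] diverges (above the triangle threshold p ~ 1/n).


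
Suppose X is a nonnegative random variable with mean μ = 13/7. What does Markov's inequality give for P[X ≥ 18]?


μ = E[X] = 13/7, a = 18.
Markov: P[X ≥ 18] ≤ μ/a = (13/7)/18 = 13/126.
Numerically: ≈ 0.103175.
(Since a = 18 > μ = 1.857143, the bound 13/126 is < 1 and informative.)

P[X ≥ 18] ≤ 13/126 ≈ 0.103175.


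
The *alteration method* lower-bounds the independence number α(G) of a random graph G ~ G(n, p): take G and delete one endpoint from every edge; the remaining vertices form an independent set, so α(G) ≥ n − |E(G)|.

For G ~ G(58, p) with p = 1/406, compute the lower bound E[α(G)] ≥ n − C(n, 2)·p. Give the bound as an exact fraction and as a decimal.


E[|E(G)|] = C(58, 2)·p = 1653 · (1/406) = 57/14.
E[α(G)] ≥ n − E[|E(G)|] = 58 − 57/14 = 755/14.
Numerically: ≈ 53.929.
(This is only a lower bound; the true E[α(G)] may be larger.)

E[α(G)] ≥ 755/14 ≈ 53.929.


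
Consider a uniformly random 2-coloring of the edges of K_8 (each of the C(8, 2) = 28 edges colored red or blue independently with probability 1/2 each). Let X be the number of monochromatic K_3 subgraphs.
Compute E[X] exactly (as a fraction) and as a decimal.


Let X = Σ_S X_S over the C(8, 3) = 56 subsets S of size 3, where X_S = 1 if the K_3 on S is monochromatic.
For a fixed S, the K_3 on S has C(3, 2) = 3 edges. P[all 3 edges red] = (1/2)^3, and likewise for blue, so P[monochromatic] = 2·(1/2)^3 = 2^{1 − 3} = 1/4.
By linearity of expectation: E[X] = C(8, 3) · 2^{1 − 3} = 56 · 1/4 = 14.
Numerically: E[X] ≈ 14.000000.

E[X] = C(8,3)·2^(1−C(3,2)) = 14 ≈ 14.000000.


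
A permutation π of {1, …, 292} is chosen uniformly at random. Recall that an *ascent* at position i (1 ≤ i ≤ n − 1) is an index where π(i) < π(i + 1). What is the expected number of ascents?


Write X = Σ X_I over i = 1, …, 291, with X_I the indicator of one ascent.
There are 291 indicators.
For each fixed i, the pair (π(i), π(i+1)) is a uniformly random ordered pair of distinct values from {1, …, 292}; by symmetry P[π(i) < π(i+1)] = 1/2.
By linearity: E[X] = 291 · (1/2) = (292 − 1) · (1/2) = 291/2 ≈ 145.500000.

E[X] = 291/2 = 145.500000.


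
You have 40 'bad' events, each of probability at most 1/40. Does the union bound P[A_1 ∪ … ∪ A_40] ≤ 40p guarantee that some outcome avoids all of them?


Union bound: P[∪_{i=1}^{40} A_i] ≤ Σ_i P[A_i] ≤ 40·p = 40·(1/40) = 1.
Numerically: 1 ≈ 1.000000.
Is 1 < 1? NO.
Since the bound 1 is ≥ 1, the union bound is uninformative here; it does NOT by itself certify existence.

40·p = 1 ≈ 1.000000; existence NOT certified by the union bound.


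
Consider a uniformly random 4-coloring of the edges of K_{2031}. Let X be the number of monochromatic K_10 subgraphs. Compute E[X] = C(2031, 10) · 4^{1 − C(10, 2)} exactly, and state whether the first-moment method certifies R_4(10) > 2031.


E[X] = C(2031, 10) · 4^{1 − 45} = 321883478221675085423322615 · 4^{−44} = 321883478221675085423322615/309485009821345068724781056.
As a reduced fraction: E[X] = 321883478221675085423322615/309485009821345068724781056 ≈ 1.0401.
Is E[X] < 1? NO.
Since E[X] ≥ 1, the first-moment bound is inconclusive at n = 2031; it does NOT by itself certify R_4(10) > 2031.

E[X] = 321883478221675085423322615/309485009821345068724781056 ≈ 1.0401; E[X] ≥ 1; first-moment method inconclusive here.


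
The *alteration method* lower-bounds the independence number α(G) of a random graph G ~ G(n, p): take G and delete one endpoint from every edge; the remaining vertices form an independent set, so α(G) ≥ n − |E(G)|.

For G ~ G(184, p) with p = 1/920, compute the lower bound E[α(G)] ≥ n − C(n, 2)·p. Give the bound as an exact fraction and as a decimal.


E[|E(G)|] = C(184, 2)·p = 16836 · (1/920) = 183/10.
E[α(G)] ≥ n − E[|E(G)|] = 184 − 183/10 = 1657/10.
Numerically: ≈ 165.7000.
(This is only a lower bound; the true E[α(G)] may be larger.)

E[α(G)] ≥ 1657/10 ≈ 165.7000.


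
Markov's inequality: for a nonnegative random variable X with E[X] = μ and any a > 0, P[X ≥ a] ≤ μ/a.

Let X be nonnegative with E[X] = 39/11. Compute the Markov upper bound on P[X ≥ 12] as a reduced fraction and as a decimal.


μ = E[X] = 39/11, a = 12.
Markov: P[X ≥ 12] ≤ μ/a = (39/11)/12 = 13/44.
Numerically: ≈ 0.29545.
(Since a = 12 > μ = 3.54545, the bound 13/44 is < 1 and informative.)

P[X ≥ 12] ≤ 13/44 ≈ 0.29545.


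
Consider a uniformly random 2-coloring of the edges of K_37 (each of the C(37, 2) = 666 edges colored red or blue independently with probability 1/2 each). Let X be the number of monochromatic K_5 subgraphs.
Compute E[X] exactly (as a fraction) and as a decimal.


Let X = Σ_S X_S over the C(37, 5) = 435897 subsets S of size 5, where X_S = 1 if the K_5 on S is monochromatic.
For a fixed S, the K_5 on S has C(5, 2) = 10 edges. P[all 10 edges red] = (1/2)^10, and likewise for blue, so P[monochromatic] = 2·(1/2)^10 = 2^{1 − 10} = 1/512.
By linearity of expectation: E[X] = C(37, 5) · 2^{1 − 10} = 435897 · 1/512 = 435897/512.
Numerically: E[X] ≈ 851.361328.

E[X] = C(37,5)·2^(1−C(5,2)) = 435897/512 ≈ 851.361328.


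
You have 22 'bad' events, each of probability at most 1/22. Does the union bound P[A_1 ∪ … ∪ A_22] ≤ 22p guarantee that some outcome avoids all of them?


Union bound: P[∪_{i=1}^{22} A_i] ≤ Σ_i P[A_i] ≤ 22·p = 22·(1/22) = 1.
Numerically: 1 ≈ 1.0000000.
Is 1 < 1? NO.
Since the bound 1 is ≥ 1, the union bound is uninformative here; it does NOT by itself certify existence.

22·p = 1 ≈ 1.0000000; existence NOT certified by the union bound.


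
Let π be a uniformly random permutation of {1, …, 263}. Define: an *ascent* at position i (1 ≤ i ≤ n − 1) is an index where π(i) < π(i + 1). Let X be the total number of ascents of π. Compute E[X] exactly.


Write X = Σ X_I over i = 1, …, 262, with X_I the indicator of one ascent.
There are 262 indicators.
For each fixed i, the pair (π(i), π(i+1)) is a uniformly random ordered pair of distinct values from {1, …, 263}; by symmetry P[π(i) < π(i+1)] = 1/2.
By linearity: E[X] = 262 · (1/2) = (263 − 1) · (1/2) = 131 ≈ 131.00000.

E[X] = 131 = 131.00000.


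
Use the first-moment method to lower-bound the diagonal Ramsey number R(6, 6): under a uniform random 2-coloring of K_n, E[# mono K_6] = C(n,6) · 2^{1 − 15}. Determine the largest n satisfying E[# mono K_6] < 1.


We need C(n, 6) · 2^{1 − 15} < 1, i.e. C(n, 6) < 2^{15 − 1} = 16384.
Check values of n near the boundary:
  n = 13: C(13, 6) = 1716; 1716 < 16384? YES
  n = 14: C(14, 6) = 3003; 3003 < 16384? YES
  n = 15: C(15, 6) = 5005; 5005 < 16384? YES
  n = 16: C(16, 6) = 8008; 8008 < 16384? YES
  n = 17: C(17, 6) = 12376; 12376 < 16384? YES
  n = 18: C(18, 6) = 18564; 18564 < 16384? NO
  n = 19: C(19, 6) = 27132; 27132 < 16384? NO
The largest n with C(n, 6) < 16384 is n = 17 (where E[X] = 1547/2048 ≈ 0.755). Hence R(6, 6) > 17, i.e. R(6, 6) ≥ 18.

Largest n = 17; hence R(6, 6) > 17.


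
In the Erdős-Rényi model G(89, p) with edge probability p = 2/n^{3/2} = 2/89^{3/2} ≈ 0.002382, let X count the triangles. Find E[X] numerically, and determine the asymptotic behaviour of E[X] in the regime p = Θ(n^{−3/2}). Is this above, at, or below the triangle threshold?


Number of potential triangles: C(89, 3) = 113564.
Each occurs with probability p³ ≈ (0.002382)³ ≈ 1.3515588e-08.
By linearity: E[X] = C(89, 3)·p³ ≈ 113564 · 1.3515588e-08 ≈ 0.00153.
Since α = 3/2 > 1, p = c/n^{3/2} = o(1/n) is below the triangle threshold p ~ 1/n. Asymptotically E[X] ~ (c³/6)·n^{3(1−α)} = (2³/6)·n^{-1.5} → 0, so by Markov's inequality G has no triangles w.h.p.

E[X] ≈ 0.00153; in regime p = Θ(1/n^{3/2}) E[X] tends to 0 (below the triangle threshold p ~ 1/n).


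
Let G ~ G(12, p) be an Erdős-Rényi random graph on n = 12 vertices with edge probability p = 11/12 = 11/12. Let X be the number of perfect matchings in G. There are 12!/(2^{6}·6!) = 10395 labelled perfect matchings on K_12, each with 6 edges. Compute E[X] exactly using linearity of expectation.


K_12 has 12!/(2^{6}·6!) = 10395 labelled perfect matchings.
For each such perfect matching H, let X_H = 1 if all 6 edges of H are present in G. Then P[X_H = 1] = p^{6} = (11/12)^{6} = 1771561/2985984.
By linearity of expectation: E[X] = Σ_H E[X_H] = 10395 · p^{6} = 10395 · 1771561/2985984 = 682050985/110592.
Numerically: E[X] ≈ 6167.27.

E[X] = 10395 · (11/12)^{6} = 682050985/110592 ≈ 6167.27.


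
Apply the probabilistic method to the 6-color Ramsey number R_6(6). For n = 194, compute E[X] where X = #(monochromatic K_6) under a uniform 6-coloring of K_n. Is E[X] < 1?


E[X] = C(194, 6) · 6^{1 − 15} = 68482017072 · 6^{−14} = 68482017072/78364164096.
As a reduced fraction: E[X] = 475569563/544195584 ≈ 0.873895.
Is E[X] < 1? YES.
Since E[X] < 1, there exists a 6-coloring of K_{194} with no monochromatic K_6; hence R_6(6) > 194.

E[X] = 475569563/544195584 ≈ 0.873895; E[X] < 1, so R_6(6) > 194.


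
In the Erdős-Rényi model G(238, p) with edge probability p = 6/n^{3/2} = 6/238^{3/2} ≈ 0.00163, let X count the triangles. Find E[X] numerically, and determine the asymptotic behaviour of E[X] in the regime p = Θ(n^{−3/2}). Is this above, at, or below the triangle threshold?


Number of potential triangles: C(238, 3) = 2218636.
Each occurs with probability p³ ≈ (0.00163)³ ≈ 4.36373e-09.
By linearity: E[X] = C(238, 3)·p³ ≈ 2218636 · 4.36373e-09 ≈ 0.010.
Since α = 3/2 > 1, p = c/n^{3/2} = o(1/n) is below the triangle threshold p ~ 1/n. Asymptotically E[X] ~ (c³/6)·n^{3(1−α)} = (6³/6)·n^{-1.5} → 0, so by Markov's inequality G has no triangles w.h.p.

E[X] ≈ 0.010; in regime p = Θ(1/n^{3/2}) E[X] tends to 0 (below the triangle threshold p ~ 1/n).


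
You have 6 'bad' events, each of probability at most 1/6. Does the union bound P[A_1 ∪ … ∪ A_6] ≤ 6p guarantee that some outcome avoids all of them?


Union bound: P[∪_{i=1}^{6} A_i] ≤ Σ_i P[A_i] ≤ 6·p = 6·(1/6) = 1.
Numerically: 1 ≈ 1.0000000.
Is 1 < 1? NO.
Since the bound 1 is ≥ 1, the union bound is uninformative here; it does NOT by itself certify existence.

6·p = 1 ≈ 1.0000000; existence NOT certified by the union bound.


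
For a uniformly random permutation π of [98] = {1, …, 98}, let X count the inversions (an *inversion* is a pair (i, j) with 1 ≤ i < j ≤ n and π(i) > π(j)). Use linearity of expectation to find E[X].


Write X = Σ X_I over the C(98, 2) = 4753 pairs i < j, with X_I the indicator of one inversion.
There are 4753 indicators.
For each fixed pair i < j, the values π(i) and π(j) are two distinct elements of {1, …, 98} in uniformly random order; by symmetry P[π(i) > π(j)] = 1/2.
By linearity: E[X] = 4753 · (1/2) = C(98, 2) · (1/2) = 4753/2 = 4753/2 ≈ 2376.500.

E[X] = 4753/2 = 2376.500.


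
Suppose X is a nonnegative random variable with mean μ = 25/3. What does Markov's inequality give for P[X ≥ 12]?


μ = E[X] = 25/3, a = 12.
Markov: P[X ≥ 12] ≤ μ/a = (25/3)/12 = 25/36.
Numerically: ≈ 0.694.
(Since a = 12 > μ = 8.333, the bound 25/36 is < 1 and informative.)

P[X ≥ 12] ≤ 25/36 ≈ 0.694.


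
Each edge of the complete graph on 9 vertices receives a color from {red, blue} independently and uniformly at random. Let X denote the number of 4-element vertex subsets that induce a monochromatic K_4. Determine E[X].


Let X = Σ_S X_S over the C(9, 4) = 126 subsets S of size 4, where X_S = 1 if the K_4 on S is monochromatic.
For a fixed S, the K_4 on S has C(4, 2) = 6 edges. P[all 6 edges red] = (1/2)^6, and likewise for blue, so P[monochromatic] = 2·(1/2)^6 = 2^{1 − 6} = 1/32.
By linearity of expectation: E[X] = C(9, 4) · 2^{1 − 6} = 126 · 1/32 = 63/16.
Numerically: E[X] ≈ 3.9375.

E[X] = C(9,4)·2^(1−C(4,2)) = 63/16 ≈ 3.9375.


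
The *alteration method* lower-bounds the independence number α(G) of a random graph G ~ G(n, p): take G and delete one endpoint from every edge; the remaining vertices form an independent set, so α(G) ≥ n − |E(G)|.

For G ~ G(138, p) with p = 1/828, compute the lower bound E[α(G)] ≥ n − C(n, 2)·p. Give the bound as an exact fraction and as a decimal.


E[|E(G)|] = C(138, 2)·p = 9453 · (1/828) = 137/12.
E[α(G)] ≥ n − E[|E(G)|] = 138 − 137/12 = 1519/12.
Numerically: ≈ 126.5833.
(This is only a lower bound; the true E[α(G)] may be larger.)

E[α(G)] ≥ 1519/12 ≈ 126.5833.


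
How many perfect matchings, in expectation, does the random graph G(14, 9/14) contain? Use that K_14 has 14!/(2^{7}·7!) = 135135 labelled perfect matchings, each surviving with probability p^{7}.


K_14 has 14!/(2^{7}·7!) = 135135 labelled perfect matchings.
For each such perfect matching H, let X_H = 1 if all 7 edges of H are present in G. Then P[X_H = 1] = p^{7} = (9/14)^{7} = 4782969/105413504.
By linearity: E[X] = Σ_H E[X_H] = 135135 · p^{7} = 135135 · 4782969/105413504 = 92335216545/15059072.
Numerically: E[X] ≈ 6131.53.

E[X] = 135135 · (9/14)^{7} = 92335216545/15059072 ≈ 6131.53.


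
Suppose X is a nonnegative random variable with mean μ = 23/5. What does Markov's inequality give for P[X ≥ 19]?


μ = E[X] = 23/5, a = 19.
Markov: P[X ≥ 19] ≤ μ/a = (23/5)/19 = 23/95.
Numerically: ≈ 0.242105.
(Since a = 19 > μ = 4.600000, the bound 23/95 is < 1 and informative.)

P[X ≥ 19] ≤ 23/95 ≈ 0.242105.


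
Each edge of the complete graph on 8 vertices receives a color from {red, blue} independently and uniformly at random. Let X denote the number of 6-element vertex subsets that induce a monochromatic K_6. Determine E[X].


Let X = Σ_S X_S over the C(8, 6) = 28 subsets S of size 6, where X_S = 1 if the K_6 on S is monochromatic.
For a fixed S, the K_6 on S has C(6, 2) = 15 edges. P[all 15 edges red] = (1/2)^15, and likewise for blue, so P[monochromatic] = 2·(1/2)^15 = 2^{1 − 15} = 1/16384.
By linearity of expectation: E[X] = C(8, 6) · 2^{1 − 15} = 28 · 1/16384 = 7/4096.
Numerically: E[X] ≈ 0.00171.

E[X] = C(8,6)·2^(1−C(6,2)) = 7/4096 ≈ 0.00171.


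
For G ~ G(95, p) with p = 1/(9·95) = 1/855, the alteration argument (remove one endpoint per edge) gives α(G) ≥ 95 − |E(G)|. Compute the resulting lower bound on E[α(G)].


E[|E(G)|] = C(95, 2)·p = 4465 · (1/855) = 47/9.
E[α(G)] ≥ n − E[|E(G)|] = 95 − 47/9 = 808/9.
Numerically: ≈ 89.7778.
(This is only a lower bound; the true E[α(G)] may be larger.)

E[α(G)] ≥ 808/9 ≈ 89.7778.


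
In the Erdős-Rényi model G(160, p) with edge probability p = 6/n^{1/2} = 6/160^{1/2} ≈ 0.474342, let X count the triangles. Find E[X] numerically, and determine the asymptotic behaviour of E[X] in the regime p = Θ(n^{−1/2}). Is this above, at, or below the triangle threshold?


Number of potential triangles: C(160, 3) = 669920.
Each occurs with probability p³ ≈ (0.474342)³ ≈ 1.06726871e-01.
By linearity: E[X] = C(160, 3)·p³ ≈ 669920 · 1.06726871e-01 ≈ 71498.465441.
Since α = 1/2 < 1, p = c/n^{1/2} ≫ 1/n is above the triangle threshold p ~ 1/n. Asymptotically E[X] ~ (c³/6)·n^{3(1−α)} = (6³/6)·n^{1.5} → ∞; triangles are abundant w.h.p.

E[X] ≈ 71498.465441; in regime p = Θ(1/n^{1/2}) E[X] diverges (above the triangle threshold p ~ 1/n).


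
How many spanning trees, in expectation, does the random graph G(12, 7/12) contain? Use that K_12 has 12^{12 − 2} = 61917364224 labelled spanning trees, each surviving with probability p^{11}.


K_12 has 12^{12 − 2} = 61917364224 labelled spanning trees.
For each such spanning tree H, let X_H = 1 if all 11 edges of H are present in G. Then P[X_H = 1] = p^{11} = (7/12)^{11} = 1977326743/743008370688.
By linearity: E[X] = Σ_H E[X_H] = 61917364224 · p^{11} = 61917364224 · 1977326743/743008370688 = 1977326743/12.
Numerically: E[X] ≈ 1.64777e+08.

E[X] = 61917364224 · (7/12)^{11} = 1977326743/12 ≈ 1.64777e+08.


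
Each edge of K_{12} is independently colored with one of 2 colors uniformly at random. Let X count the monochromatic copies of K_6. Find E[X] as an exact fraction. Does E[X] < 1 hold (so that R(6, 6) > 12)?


E[X] = C(12, 6) · 2^{1 − 15} = 924 · 2^{−14} = 924/16384.
As a reduced fraction: E[X] = 231/4096 ≈ 0.0563965.
Is E[X] < 1? YES.
Since E[X] < 1, there exists a 2-coloring of K_{12} with no monochromatic K_6; hence R(6, 6) > 12.

E[X] = 231/4096 ≈ 0.0563965; E[X] < 1, so R(6, 6) > 12.


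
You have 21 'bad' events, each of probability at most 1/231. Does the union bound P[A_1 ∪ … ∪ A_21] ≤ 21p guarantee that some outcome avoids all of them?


Union bound: P[∪_{i=1}^{21} A_i] ≤ Σ_i P[A_i] ≤ 21·p = 21·(1/231) = 1/11.
Numerically: 1/11 ≈ 0.091.
Is 1/11 < 1? YES.
Since P[∪ A_i] ≤ 1/11 < 1, the complement has P[∩ A_i^c] ≥ 1 − 1/11 = 10/11 > 0, so some outcome avoids every A_i.

21·p = 1/11 ≈ 0.091; existence CERTIFIED by the union bound.


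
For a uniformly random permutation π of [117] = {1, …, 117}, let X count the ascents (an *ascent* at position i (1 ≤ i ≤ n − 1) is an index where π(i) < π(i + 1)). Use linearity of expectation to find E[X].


Write X = Σ X_I over i = 1, …, 116, with X_I the indicator of one ascent.
There are 116 indicators.
For each fixed i, the pair (π(i), π(i+1)) is a uniformly random ordered pair of distinct values from {1, …, 117}; by symmetry P[π(i) < π(i+1)] = 1/2.
By linearity: E[X] = 116 · (1/2) = (117 − 1) · (1/2) = 58 ≈ 58.000000.

E[X] = 58 = 58.000000.


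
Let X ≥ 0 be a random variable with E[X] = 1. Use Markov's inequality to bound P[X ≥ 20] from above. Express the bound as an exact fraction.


μ = E[X] = 1, a = 20.
Markov: P[X ≥ 20] ≤ μ/a = (1)/20 = 1/20.
Numerically: ≈ 0.05000.
(Since a = 20 > μ = 1.00000, the bound 1/20 is < 1 and informative.)

P[X ≥ 20] ≤ 1/20 ≈ 0.05000.


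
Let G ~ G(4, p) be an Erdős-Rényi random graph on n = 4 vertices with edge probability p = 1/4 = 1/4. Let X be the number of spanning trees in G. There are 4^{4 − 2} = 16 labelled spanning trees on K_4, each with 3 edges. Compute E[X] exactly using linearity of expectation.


K_4 has 4^{4 − 2} = 16 labelled spanning trees.
For each such spanning tree H, let X_H = 1 if all 3 edges of H are present in G. Then P[X_H = 1] = p^{3} = (1/4)^{3} = 1/64.
By linearity: E[X] = Σ_H E[X_H] = 16 · p^{3} = 16 · 1/64 = 1/4.
Numerically: E[X] ≈ 0.25.

E[X] = 16 · (1/4)^{3} = 1/4 ≈ 0.25.


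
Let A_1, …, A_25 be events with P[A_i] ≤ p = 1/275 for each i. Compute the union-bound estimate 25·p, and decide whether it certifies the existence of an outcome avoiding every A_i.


Union bound: P[∪_{i=1}^{25} A_i] ≤ Σ_i P[A_i] ≤ 25·p = 25·(1/275) = 1/11.
Numerically: 1/11 ≈ 0.091.
Is 1/11 < 1? YES.
Since P[∪ A_i] ≤ 1/11 < 1, the complement has P[∩ A_i^c] ≥ 1 − 1/11 = 10/11 > 0, so some outcome avoids every A_i.

25·p = 1/11 ≈ 0.091; existence CERTIFIED by the union bound.


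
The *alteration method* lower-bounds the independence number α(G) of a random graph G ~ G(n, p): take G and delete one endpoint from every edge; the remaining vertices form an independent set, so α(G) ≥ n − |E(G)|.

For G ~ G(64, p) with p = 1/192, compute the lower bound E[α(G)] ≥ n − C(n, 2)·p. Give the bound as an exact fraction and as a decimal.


E[|E(G)|] = C(64, 2)·p = 2016 · (1/192) = 21/2.
E[α(G)] ≥ n − E[|E(G)|] = 64 − 21/2 = 107/2.
Numerically: ≈ 53.500.
(This is only a lower bound; the true E[α(G)] may be larger.)

E[α(G)] ≥ 107/2 ≈ 53.500.


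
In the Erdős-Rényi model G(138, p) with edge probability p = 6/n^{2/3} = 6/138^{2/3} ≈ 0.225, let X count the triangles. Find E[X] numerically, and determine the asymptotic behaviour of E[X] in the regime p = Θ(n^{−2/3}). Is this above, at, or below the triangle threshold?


Number of potential triangles: C(138, 3) = 428536.
Each occurs with probability p³ ≈ (0.225)³ ≈ 1.13422e-02.
By linearity: E[X] = C(138, 3)·p³ ≈ 428536 · 1.13422e-02 ≈ 4860.522.
Since α = 2/3 < 1, p = c/n^{2/3} ≫ 1/n is above the triangle threshold p ~ 1/n. Asymptotically E[X] ~ (c³/6)·n^{3(1−α)} = (6³/6)·n^{1} → ∞; triangles are abundant w.h.p.

E[X] ≈ 4860.522; in regime p = Θ(1/n^{2/3}) E[X] diverges (above the triangle threshold p ~ 1/n).


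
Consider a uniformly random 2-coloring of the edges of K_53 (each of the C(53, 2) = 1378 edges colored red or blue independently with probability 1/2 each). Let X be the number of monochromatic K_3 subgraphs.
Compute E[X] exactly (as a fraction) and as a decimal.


Let X = Σ_S X_S over the C(53, 3) = 23426 subsets S of size 3, where X_S = 1 if the K_3 on S is monochromatic.
For a fixed S, the K_3 on S has C(3, 2) = 3 edges. P[all 3 edges red] = (1/2)^3, and likewise for blue, so P[monochromatic] = 2·(1/2)^3 = 2^{1 − 3} = 1/4.
By linearity: E[X] = C(53, 3) · 2^{1 − 3} = 23426 · 1/4 = 11713/2.
Numerically: E[X] ≈ 5856.500.

E[X] = C(53,3)·2^(1−C(3,2)) = 11713/2 ≈ 5856.500.


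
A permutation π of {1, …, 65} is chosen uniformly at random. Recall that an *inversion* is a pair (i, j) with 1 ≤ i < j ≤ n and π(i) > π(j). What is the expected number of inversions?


Write X = Σ X_I over the C(65, 2) = 2080 pairs i < j, with X_I the indicator of one inversion.
There are 2080 indicators.
For each fixed pair i < j, the values π(i) and π(j) are two distinct elements of {1, …, 65} in uniformly random order; by symmetry P[π(i) > π(j)] = 1/2.
By linearity: E[X] = 2080 · (1/2) = C(65, 2) · (1/2) = 2080/2 = 1040 ≈ 1040.000000.

E[X] = 1040 = 1040.000000.


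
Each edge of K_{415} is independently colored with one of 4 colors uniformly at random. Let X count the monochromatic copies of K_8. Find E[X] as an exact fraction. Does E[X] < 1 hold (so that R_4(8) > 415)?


E[X] = C(415, 8) · 4^{1 − 28} = 20388455694719685 · 4^{−27} = 20388455694719685/18014398509481984.
As a reduced fraction: E[X] = 20388455694719685/18014398509481984 ≈ 1.13179.
Is E[X] < 1? NO.
Since E[X] ≥ 1, the first-moment bound is inconclusive at n = 415; it does NOT by itself certify R_4(8) > 415.

E[X] = 20388455694719685/18014398509481984 ≈ 1.13179; E[X] ≥ 1; first-moment method inconclusive here.


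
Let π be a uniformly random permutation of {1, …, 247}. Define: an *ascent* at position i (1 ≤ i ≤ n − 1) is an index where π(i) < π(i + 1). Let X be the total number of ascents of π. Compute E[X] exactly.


Write X = Σ X_I over i = 1, …, 246, with X_I the indicator of one ascent.
There are 246 indicators.
For each fixed i, the pair (π(i), π(i+1)) is a uniformly random ordered pair of distinct values from {1, …, 247}; by symmetry P[π(i) < π(i+1)] = 1/2.
By linearity: E[X] = 246 · (1/2) = (247 − 1) · (1/2) = 123 ≈ 123.00000.

E[X] = 123 = 123.00000.


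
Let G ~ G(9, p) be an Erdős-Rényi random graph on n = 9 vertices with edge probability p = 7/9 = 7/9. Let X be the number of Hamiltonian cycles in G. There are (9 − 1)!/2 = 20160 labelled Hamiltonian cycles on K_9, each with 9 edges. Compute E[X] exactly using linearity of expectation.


K_9 has (9 − 1)!/2 = 20160 labelled Hamiltonian cycles.
For each such Hamiltonian cycle H, let X_H = 1 if all 9 edges of H are present in G. Then P[X_H = 1] = p^{9} = (7/9)^{9} = 40353607/387420489.
By linearity: E[X] = Σ_H E[X_H] = 20160 · p^{9} = 20160 · 40353607/387420489 = 90392079680/43046721.
Numerically: E[X] ≈ 2099.9.

E[X] = 20160 · (7/9)^{9} = 90392079680/43046721 ≈ 2099.9.


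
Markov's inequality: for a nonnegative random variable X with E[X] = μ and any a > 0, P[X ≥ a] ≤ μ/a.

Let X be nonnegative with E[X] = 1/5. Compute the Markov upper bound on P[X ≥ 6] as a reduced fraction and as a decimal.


μ = E[X] = 1/5, a = 6.
Markov: P[X ≥ 6] ≤ μ/a = (1/5)/6 = 1/30.
Numerically: ≈ 0.033333.
(Since a = 6 > μ = 0.200000, the bound 1/30 is < 1 and informative.)

P[X ≥ 6] ≤ 1/30 ≈ 0.033333.


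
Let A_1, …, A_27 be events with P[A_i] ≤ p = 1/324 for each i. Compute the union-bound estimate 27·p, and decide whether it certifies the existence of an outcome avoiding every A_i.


Union bound: P[∪_{i=1}^{27} A_i] ≤ Σ_i P[A_i] ≤ 27·p = 27·(1/324) = 1/12.
Numerically: 1/12 ≈ 0.0833333.
Is 1/12 < 1? YES.
Since P[∪ A_i] ≤ 1/12 < 1, the complement has P[∩ A_i^c] ≥ 1 − 1/12 = 11/12 > 0, so some outcome avoids every A_i.

27·p = 1/12 ≈ 0.0833333; existence CERTIFIED by the union bound.


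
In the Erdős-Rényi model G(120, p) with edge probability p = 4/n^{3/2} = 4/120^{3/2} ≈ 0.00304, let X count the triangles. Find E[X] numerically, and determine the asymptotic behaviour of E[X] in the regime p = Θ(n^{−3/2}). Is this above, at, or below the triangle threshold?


Number of potential triangles: C(120, 3) = 280840.
Each occurs with probability p³ ≈ (0.00304)³ ≈ 2.81750e-08.
By linearity: E[X] = C(120, 3)·p³ ≈ 280840 · 2.81750e-08 ≈ 0.008.
Since α = 3/2 > 1, p = c/n^{3/2} = o(1/n) is below the triangle threshold p ~ 1/n. Asymptotically E[X] ~ (c³/6)·n^{3(1−α)} = (4³/6)·n^{-1.5} → 0, so by Markov's inequality G has no triangles w.h.p.

E[X] ≈ 0.008; in regime p = Θ(1/n^{3/2}) E[X] tends to 0 (below the triangle threshold p ~ 1/n).


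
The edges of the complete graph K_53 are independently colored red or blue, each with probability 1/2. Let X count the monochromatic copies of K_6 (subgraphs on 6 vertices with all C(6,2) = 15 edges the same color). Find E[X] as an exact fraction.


Let X = Σ_S X_S over the C(53, 6) = 22957480 subsets S of size 6, where X_S = 1 if the K_6 on S is monochromatic.
For a fixed S, the K_6 on S has C(6, 2) = 15 edges. P[all 15 edges red] = (1/2)^15, and likewise for blue, so P[monochromatic] = 2·(1/2)^15 = 2^{1 − 15} = 1/16384.
Summing: E[X] = C(53, 6) · 2^{1 − 15} = 22957480 · 1/16384 = 2869685/2048.
Numerically: E[X] ≈ 1401.2134.

E[X] = C(53,6)·2^(1−C(6,2)) = 2869685/2048 ≈ 1401.2134.


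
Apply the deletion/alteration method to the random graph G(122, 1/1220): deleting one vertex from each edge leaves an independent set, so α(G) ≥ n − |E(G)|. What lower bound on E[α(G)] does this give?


E[|E(G)|] = C(122, 2)·p = 7381 · (1/1220) = 121/20.
E[α(G)] ≥ n − E[|E(G)|] = 122 − 121/20 = 2319/20.
Numerically: ≈ 115.950.
(This is only a lower bound; the true E[α(G)] may be larger.)

E[α(G)] ≥ 2319/20 ≈ 115.950.


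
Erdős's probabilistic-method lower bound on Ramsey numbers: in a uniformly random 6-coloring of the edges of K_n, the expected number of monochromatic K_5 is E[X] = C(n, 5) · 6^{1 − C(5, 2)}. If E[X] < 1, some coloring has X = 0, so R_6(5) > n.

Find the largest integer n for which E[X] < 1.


We need C(n, 5) · 6^{1 − 10} < 1, i.e. C(n, 5) < 6^{10 − 1} = 10077696.
Check values of n near the boundary:
  n = 63: C(63, 5) = 7028847; 7028847 < 10077696? YES
  n = 64: C(64, 5) = 7624512; 7624512 < 10077696? YES
  n = 65: C(65, 5) = 8259888; 8259888 < 10077696? YES
  n = 66: C(66, 5) = 8936928; 8936928 < 10077696? YES
  n = 67: C(67, 5) = 9657648; 9657648 < 10077696? YES
  n = 68: C(68, 5) = 10424128; 10424128 < 10077696? NO
The largest n with C(n, 5) < 10077696 is n = 67 (where E[X] = 67067/69984 ≈ 0.958319). Hence R_6(5) > 67, i.e. R_6(5) ≥ 68.

Largest n = 67; hence R_6(5) > 67.


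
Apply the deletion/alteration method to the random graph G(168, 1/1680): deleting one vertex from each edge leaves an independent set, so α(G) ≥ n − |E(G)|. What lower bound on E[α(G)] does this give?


E[|E(G)|] = C(168, 2)·p = 14028 · (1/1680) = 167/20.
E[α(G)] ≥ n − E[|E(G)|] = 168 − 167/20 = 3193/20.
Numerically: ≈ 159.65000.
(This is only a lower bound; the true E[α(G)] may be larger.)

E[α(G)] ≥ 3193/20 ≈ 159.65000.


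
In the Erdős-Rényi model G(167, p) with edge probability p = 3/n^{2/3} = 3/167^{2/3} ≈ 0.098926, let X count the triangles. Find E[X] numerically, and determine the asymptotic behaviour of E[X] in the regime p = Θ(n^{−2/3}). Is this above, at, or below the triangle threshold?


Number of potential triangles: C(167, 3) = 762355.
Each occurs with probability p³ ≈ (0.098926)³ ≈ 9.6812363e-04.
By linearity: E[X] = C(167, 3)·p³ ≈ 762355 · 9.6812363e-04 ≈ 738.05389.
Since α = 2/3 < 1, p = c/n^{2/3} ≫ 1/n is above the triangle threshold p ~ 1/n. Asymptotically E[X] ~ (c³/6)·n^{3(1−α)} = (3³/6)·n^{1} → ∞; triangles are abundant w.h.p.

E[X] ≈ 738.05389; in regime p = Θ(1/n^{2/3}) E[X] diverges (above the triangle threshold p ~ 1/n).


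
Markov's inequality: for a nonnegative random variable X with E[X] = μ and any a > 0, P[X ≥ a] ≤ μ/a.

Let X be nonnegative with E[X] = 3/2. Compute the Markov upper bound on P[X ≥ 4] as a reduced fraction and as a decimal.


μ = E[X] = 3/2, a = 4.
Markov: P[X ≥ 4] ≤ μ/a = (3/2)/4 = 3/8.
Numerically: ≈ 0.37500.
(Since a = 4 > μ = 1.50000, the bound 3/8 is < 1 and informative.)

P[X ≥ 4] ≤ 3/8 ≈ 0.37500.


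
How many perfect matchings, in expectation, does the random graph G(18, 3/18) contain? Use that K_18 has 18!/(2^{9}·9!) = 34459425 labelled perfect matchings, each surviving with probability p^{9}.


K_18 has 18!/(2^{9}·9!) = 34459425 labelled perfect matchings.
For each such perfect matching H, let X_H = 1 if all 9 edges of H are present in G. Then P[X_H = 1] = p^{9} = (1/6)^{9} = 1/10077696.
By linearity: E[X] = Σ_H E[X_H] = 34459425 · p^{9} = 34459425 · 1/10077696 = 425425/124416.
Numerically: E[X] ≈ 3.41938.

E[X] = 34459425 · (1/6)^{9} = 425425/124416 ≈ 3.41938.


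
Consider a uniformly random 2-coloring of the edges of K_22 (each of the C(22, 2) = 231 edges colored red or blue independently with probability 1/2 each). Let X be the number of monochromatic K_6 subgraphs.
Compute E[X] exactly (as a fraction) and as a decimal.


Let X = Σ_S X_S over the C(22, 6) = 74613 subsets S of size 6, where X_S = 1 if the K_6 on S is monochromatic.
For a fixed S, the K_6 on S has C(6, 2) = 15 edges. P[all 15 edges red] = (1/2)^15, and likewise for blue, so P[monochromatic] = 2·(1/2)^15 = 2^{1 − 15} = 1/16384.
By linearity: E[X] = C(22, 6) · 2^{1 − 15} = 74613 · 1/16384 = 74613/16384.
Numerically: E[X] ≈ 4.554.

E[X] = C(22,6)·2^(1−C(6,2)) = 74613/16384 ≈ 4.554.


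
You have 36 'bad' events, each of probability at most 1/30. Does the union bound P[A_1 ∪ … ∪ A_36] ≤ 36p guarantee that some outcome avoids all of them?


Union bound: P[∪_{i=1}^{36} A_i] ≤ Σ_i P[A_i] ≤ 36·p = 36·(1/30) = 6/5.
Numerically: 6/5 ≈ 1.200000.
Is 6/5 < 1? NO.
Since the bound 6/5 is ≥ 1, the union bound is uninformative here; it does NOT by itself certify existence.

36·p = 6/5 ≈ 1.200000; existence NOT certified by the union bound.


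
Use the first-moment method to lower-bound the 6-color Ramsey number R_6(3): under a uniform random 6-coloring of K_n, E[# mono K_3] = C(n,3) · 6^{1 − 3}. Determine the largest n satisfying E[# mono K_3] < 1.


We need C(n, 3) · 6^{1 − 3} < 1, i.e. C(n, 3) < 6^{3 − 1} = 36.
Check values of n near the boundary:
  n = 4: C(4, 3) = 4; 4 < 36? YES
  n = 5: C(5, 3) = 10; 10 < 36? YES
  n = 6: C(6, 3) = 20; 20 < 36? YES
  n = 7: C(7, 3) = 35; 35 < 36? YES
  n = 8: C(8, 3) = 56; 56 < 36? NO
  n = 9: C(9, 3) = 84; 84 < 36? NO
The largest n with C(n, 3) < 36 is n = 7 (where E[X] = 35/36 ≈ 0.9722). Hence R_6(3) > 7, i.e. R_6(3) ≥ 8.

Largest n = 7; hence R_6(3) > 7.


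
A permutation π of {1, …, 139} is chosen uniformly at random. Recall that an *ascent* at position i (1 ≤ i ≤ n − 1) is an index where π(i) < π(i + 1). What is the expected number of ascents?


Write X = Σ X_I over i = 1, …, 138, with X_I the indicator of one ascent.
There are 138 indicators.
For each fixed i, the pair (π(i), π(i+1)) is a uniformly random ordered pair of distinct values from {1, …, 139}; by symmetry P[π(i) < π(i+1)] = 1/2.
By linearity: E[X] = 138 · (1/2) = (139 − 1) · (1/2) = 69 ≈ 69.000000.

E[X] = 69 = 69.000000.


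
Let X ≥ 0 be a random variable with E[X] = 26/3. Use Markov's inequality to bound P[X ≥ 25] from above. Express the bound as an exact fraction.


μ = E[X] = 26/3, a = 25.
Markov: P[X ≥ 25] ≤ μ/a = (26/3)/25 = 26/75.
Numerically: ≈ 0.347.
(Since a = 25 > μ = 8.667, the bound 26/75 is < 1 and informative.)

P[X ≥ 25] ≤ 26/75 ≈ 0.347.


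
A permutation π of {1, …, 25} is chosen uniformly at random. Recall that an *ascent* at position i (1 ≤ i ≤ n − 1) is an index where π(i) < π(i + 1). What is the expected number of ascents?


Write X = Σ X_I over i = 1, …, 24, with X_I the indicator of one ascent.
There are 24 indicators.
For each fixed i, the pair (π(i), π(i+1)) is a uniformly random ordered pair of distinct values from {1, …, 25}; by symmetry P[π(i) < π(i+1)] = 1/2.
By linearity: E[X] = 24 · (1/2) = (25 − 1) · (1/2) = 12 ≈ 12.000.

E[X] = 12 = 12.000.


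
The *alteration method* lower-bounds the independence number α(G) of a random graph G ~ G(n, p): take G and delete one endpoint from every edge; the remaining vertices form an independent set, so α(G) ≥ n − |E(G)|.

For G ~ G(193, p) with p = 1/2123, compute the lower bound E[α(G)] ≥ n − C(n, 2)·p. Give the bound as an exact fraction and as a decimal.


E[|E(G)|] = C(193, 2)·p = 18528 · (1/2123) = 96/11.
E[α(G)] ≥ n − E[|E(G)|] = 193 − 96/11 = 2027/11.
Numerically: ≈ 184.27273.
(This is only a lower bound; the true E[α(G)] may be larger.)

E[α(G)] ≥ 2027/11 ≈ 184.27273.


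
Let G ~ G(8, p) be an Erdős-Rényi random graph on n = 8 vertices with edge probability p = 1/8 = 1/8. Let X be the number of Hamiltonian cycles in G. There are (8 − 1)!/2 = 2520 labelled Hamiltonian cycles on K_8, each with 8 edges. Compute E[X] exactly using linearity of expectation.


K_8 has (8 − 1)!/2 = 2520 labelled Hamiltonian cycles.
For each such Hamiltonian cycle H, let X_H = 1 if all 8 edges of H are present in G. Then P[X_H = 1] = p^{8} = (1/8)^{8} = 1/16777216.
By linearity of expectation: E[X] = Σ_H E[X_H] = 2520 · p^{8} = 2520 · 1/16777216 = 315/2097152.
Numerically: E[X] ≈ 0.00015.

E[X] = 2520 · (1/8)^{8} = 315/2097152 ≈ 0.00015.


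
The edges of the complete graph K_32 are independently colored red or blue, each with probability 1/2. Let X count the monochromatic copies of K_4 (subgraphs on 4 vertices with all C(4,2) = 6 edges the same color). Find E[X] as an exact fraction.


Let X = Σ_S X_S over the C(32, 4) = 35960 subsets S of size 4, where X_S = 1 if the K_4 on S is monochromatic.
For a fixed S, the K_4 on S has C(4, 2) = 6 edges. P[all 6 edges red] = (1/2)^6, and likewise for blue, so P[monochromatic] = 2·(1/2)^6 = 2^{1 − 6} = 1/32.
By linearity of expectation: E[X] = C(32, 4) · 2^{1 − 6} = 35960 · 1/32 = 4495/4.
Numerically: E[X] ≈ 1123.7500.

E[X] = C(32,4)·2^(1−C(4,2)) = 4495/4 ≈ 1123.7500.


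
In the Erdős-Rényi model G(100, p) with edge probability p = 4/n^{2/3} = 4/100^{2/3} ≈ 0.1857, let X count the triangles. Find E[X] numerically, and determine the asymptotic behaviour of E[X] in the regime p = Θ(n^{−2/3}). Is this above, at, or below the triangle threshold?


Number of potential triangles: C(100, 3) = 161700.
Each occurs with probability p³ ≈ (0.1857)³ ≈ 6.400000e-03.
By linearity: E[X] = C(100, 3)·p³ ≈ 161700 · 6.400000e-03 ≈ 1034.8800.
Since α = 2/3 < 1, p = c/n^{2/3} ≫ 1/n is above the triangle threshold p ~ 1/n. Asymptotically E[X] ~ (c³/6)·n^{3(1−α)} = (4³/6)·n^{1} → ∞; triangles are abundant w.h.p.

E[X] ≈ 1034.8800; in regime p = Θ(1/n^{2/3}) E[X] diverges (above the triangle threshold p ~ 1/n).
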